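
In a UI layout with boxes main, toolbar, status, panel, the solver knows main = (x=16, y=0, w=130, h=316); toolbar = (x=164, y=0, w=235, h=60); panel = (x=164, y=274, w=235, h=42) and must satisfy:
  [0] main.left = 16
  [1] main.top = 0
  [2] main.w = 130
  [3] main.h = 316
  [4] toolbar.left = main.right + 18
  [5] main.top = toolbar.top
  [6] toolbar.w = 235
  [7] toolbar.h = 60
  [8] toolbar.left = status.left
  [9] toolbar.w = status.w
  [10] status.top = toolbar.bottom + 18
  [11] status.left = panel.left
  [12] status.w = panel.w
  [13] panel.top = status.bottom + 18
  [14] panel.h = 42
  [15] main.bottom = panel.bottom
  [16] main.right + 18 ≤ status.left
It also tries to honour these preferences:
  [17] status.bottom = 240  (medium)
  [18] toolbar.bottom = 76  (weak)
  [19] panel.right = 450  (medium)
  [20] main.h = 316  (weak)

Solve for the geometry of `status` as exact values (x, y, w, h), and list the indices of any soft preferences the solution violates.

1. status.x = 164  [toolbar.left = status.left]
2. status.w = 235  [toolbar.w = status.w]
3. status.y = 78  [status.top = toolbar.bottom + 18]
4. status.h = 178  [panel.top = status.bottom + 18]

status = (x=164, y=78, w=235, h=178)
violated soft preferences: 17, 18, 19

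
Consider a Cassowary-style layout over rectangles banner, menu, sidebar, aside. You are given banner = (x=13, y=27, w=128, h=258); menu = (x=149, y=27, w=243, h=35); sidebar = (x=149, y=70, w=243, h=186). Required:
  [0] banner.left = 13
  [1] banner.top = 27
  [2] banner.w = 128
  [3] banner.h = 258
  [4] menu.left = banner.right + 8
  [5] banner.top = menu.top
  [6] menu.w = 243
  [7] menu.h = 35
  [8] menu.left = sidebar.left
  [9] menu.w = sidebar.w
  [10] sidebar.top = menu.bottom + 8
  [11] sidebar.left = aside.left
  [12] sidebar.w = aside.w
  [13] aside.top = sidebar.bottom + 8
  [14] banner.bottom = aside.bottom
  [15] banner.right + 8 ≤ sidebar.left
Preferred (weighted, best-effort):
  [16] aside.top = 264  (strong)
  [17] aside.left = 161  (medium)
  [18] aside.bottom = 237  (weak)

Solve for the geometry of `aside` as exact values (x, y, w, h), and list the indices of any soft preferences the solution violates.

1. aside.x = 149  [sidebar.left = aside.left]
2. aside.w = 243  [sidebar.w = aside.w]
3. aside.y = 264  [aside.top = sidebar.bottom + 8]
4. aside.h = 21  [banner.bottom = aside.bottom]

aside = (x=149, y=264, w=243, h=21)
violated soft preferences: 17, 18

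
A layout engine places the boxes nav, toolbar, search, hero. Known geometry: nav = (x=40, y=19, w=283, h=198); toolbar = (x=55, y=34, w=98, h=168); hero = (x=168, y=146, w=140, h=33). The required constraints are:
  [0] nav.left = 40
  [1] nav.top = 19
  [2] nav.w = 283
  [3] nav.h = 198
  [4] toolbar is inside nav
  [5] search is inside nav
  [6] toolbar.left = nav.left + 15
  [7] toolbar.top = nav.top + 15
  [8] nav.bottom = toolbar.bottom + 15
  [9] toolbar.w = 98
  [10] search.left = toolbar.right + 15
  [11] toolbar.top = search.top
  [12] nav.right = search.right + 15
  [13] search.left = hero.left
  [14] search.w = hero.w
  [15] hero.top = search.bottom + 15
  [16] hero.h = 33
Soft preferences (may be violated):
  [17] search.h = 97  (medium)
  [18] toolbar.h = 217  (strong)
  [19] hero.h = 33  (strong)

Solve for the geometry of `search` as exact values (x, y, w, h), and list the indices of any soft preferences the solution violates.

1. search.x = 168  [search.left = toolbar.right + 15]
2. search.y = 34  [toolbar.top = search.top]
3. search.w = 140  [nav.right = search.right + 15]
4. search.h = 97  [hero.top = search.bottom + 15]

search = (x=168, y=34, w=140, h=97)
violated soft preferences: 18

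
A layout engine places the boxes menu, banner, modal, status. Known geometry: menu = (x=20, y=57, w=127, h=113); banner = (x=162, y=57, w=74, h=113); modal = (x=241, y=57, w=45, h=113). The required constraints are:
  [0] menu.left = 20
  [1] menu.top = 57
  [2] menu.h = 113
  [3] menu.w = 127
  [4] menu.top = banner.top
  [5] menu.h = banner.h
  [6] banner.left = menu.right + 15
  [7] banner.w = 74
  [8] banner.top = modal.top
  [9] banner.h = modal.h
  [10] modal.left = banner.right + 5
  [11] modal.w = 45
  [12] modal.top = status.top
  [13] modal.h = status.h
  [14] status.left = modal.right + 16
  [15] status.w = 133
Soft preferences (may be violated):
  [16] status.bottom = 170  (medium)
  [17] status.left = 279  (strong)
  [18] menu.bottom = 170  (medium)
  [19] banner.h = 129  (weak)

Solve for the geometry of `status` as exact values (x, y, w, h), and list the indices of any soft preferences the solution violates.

status = (x=302, y=57, w=133, h=113)
violated soft preferences: 17, 19

1. status.y = 57  [modal.top = status.top]
2. status.h = 113  [modal.h = status.h]
3. status.x = 302  [status.left = modal.right + 16]
4. status.w = 133  [status.w = 133]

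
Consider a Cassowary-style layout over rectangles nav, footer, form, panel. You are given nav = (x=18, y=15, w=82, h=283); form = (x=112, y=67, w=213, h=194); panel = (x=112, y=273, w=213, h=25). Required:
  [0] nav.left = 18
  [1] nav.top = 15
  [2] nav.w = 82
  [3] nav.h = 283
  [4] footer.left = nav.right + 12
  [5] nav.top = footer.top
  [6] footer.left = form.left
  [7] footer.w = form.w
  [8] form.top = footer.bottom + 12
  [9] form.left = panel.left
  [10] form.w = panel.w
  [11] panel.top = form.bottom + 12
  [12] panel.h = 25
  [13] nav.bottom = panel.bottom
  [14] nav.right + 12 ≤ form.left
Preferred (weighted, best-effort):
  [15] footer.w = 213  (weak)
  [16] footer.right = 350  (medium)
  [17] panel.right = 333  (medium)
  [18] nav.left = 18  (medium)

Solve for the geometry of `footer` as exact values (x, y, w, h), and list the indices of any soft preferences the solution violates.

footer = (x=112, y=15, w=213, h=40)
violated soft preferences: 16, 17

1. footer.x = 112  [footer.left = nav.right + 12]
2. footer.y = 15  [nav.top = footer.top]
3. footer.w = 213  [footer.w = form.w]
4. footer.h = 40  [form.top = footer.bottom + 12]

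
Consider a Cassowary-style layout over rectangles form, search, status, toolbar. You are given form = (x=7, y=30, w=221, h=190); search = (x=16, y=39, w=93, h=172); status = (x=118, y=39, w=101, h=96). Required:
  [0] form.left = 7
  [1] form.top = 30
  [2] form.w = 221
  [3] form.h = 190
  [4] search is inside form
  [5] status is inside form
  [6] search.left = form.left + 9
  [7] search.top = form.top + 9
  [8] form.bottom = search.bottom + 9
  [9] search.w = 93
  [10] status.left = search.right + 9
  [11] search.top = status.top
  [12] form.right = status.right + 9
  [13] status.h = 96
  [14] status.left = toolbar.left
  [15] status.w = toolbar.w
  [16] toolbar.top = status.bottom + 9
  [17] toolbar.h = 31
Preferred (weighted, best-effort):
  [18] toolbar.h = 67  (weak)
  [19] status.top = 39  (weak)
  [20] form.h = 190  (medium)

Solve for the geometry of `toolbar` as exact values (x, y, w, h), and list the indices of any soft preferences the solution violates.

toolbar = (x=118, y=144, w=101, h=31)
violated soft preferences: 18

1. toolbar.x = 118  [status.left = toolbar.left]
2. toolbar.w = 101  [status.w = toolbar.w]
3. toolbar.y = 144  [toolbar.top = status.bottom + 9]
4. toolbar.h = 31  [toolbar.h = 31]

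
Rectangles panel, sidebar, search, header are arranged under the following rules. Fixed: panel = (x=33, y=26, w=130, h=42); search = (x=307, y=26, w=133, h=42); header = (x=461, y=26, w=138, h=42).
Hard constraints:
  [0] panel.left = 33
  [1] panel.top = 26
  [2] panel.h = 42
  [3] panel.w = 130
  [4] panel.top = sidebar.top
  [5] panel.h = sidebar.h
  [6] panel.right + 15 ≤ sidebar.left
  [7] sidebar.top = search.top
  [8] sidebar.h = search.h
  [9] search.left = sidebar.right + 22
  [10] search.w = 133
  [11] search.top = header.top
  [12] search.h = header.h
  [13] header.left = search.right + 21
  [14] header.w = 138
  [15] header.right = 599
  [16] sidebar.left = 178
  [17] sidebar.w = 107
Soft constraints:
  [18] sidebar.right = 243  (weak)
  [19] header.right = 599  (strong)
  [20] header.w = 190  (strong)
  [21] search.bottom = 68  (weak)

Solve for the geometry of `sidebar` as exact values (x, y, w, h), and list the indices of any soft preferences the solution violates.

1. sidebar.y = 26  [panel.top = sidebar.top]
2. sidebar.h = 42  [panel.h = sidebar.h]
3. sidebar.x = 178  [sidebar.left = 178]
4. sidebar.w = 107  [sidebar.w = 107]

sidebar = (x=178, y=26, w=107, h=42)
violated soft preferences: 18, 20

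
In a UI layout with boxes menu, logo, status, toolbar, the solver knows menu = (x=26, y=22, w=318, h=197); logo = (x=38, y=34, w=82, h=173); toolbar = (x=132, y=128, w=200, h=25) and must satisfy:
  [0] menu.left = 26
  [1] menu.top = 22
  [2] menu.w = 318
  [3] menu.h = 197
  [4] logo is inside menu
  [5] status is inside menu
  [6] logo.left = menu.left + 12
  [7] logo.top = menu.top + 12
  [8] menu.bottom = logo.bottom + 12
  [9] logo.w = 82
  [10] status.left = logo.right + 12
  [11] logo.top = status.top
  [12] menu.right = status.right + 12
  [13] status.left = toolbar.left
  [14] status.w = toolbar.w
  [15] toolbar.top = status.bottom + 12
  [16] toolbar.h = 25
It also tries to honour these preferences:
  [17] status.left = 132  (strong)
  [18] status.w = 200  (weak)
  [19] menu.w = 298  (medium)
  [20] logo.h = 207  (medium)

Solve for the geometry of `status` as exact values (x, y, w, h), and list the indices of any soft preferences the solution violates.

1. status.x = 132  [status.left = logo.right + 12]
2. status.y = 34  [logo.top = status.top]
3. status.w = 200  [menu.right = status.right + 12]
4. status.h = 82  [toolbar.top = status.bottom + 12]

status = (x=132, y=34, w=200, h=82)
violated soft preferences: 19, 20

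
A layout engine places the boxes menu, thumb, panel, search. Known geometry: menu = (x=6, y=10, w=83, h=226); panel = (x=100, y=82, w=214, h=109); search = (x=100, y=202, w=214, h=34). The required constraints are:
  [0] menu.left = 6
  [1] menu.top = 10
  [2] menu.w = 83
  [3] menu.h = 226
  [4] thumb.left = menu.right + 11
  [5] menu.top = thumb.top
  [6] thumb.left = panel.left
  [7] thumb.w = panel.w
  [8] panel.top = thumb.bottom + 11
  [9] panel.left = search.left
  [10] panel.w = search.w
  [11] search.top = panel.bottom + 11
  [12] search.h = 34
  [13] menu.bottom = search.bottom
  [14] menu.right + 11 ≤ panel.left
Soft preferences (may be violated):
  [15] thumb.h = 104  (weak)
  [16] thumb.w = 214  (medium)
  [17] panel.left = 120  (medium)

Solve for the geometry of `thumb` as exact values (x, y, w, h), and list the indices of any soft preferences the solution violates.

1. thumb.x = 100  [thumb.left = menu.right + 11]
2. thumb.y = 10  [menu.top = thumb.top]
3. thumb.w = 214  [thumb.w = panel.w]
4. thumb.h = 61  [panel.top = thumb.bottom + 11]

thumb = (x=100, y=10, w=214, h=61)
violated soft preferences: 15, 17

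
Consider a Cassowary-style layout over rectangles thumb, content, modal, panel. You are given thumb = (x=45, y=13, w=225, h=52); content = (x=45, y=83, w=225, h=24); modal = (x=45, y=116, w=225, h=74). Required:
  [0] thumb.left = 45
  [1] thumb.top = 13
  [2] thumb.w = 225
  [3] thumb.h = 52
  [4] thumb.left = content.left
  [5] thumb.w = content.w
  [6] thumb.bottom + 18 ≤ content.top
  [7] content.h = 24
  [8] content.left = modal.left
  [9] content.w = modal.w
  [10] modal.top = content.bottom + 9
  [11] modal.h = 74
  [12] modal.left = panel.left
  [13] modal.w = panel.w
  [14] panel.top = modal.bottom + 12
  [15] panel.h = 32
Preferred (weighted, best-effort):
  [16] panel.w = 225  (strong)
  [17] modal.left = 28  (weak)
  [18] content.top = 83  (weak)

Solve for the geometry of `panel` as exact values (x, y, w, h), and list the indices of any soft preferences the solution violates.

1. panel.x = 45  [modal.left = panel.left]
2. panel.w = 225  [modal.w = panel.w]
3. panel.y = 202  [panel.top = modal.bottom + 12]
4. panel.h = 32  [panel.h = 32]

panel = (x=45, y=202, w=225, h=32)
violated soft preferences: 17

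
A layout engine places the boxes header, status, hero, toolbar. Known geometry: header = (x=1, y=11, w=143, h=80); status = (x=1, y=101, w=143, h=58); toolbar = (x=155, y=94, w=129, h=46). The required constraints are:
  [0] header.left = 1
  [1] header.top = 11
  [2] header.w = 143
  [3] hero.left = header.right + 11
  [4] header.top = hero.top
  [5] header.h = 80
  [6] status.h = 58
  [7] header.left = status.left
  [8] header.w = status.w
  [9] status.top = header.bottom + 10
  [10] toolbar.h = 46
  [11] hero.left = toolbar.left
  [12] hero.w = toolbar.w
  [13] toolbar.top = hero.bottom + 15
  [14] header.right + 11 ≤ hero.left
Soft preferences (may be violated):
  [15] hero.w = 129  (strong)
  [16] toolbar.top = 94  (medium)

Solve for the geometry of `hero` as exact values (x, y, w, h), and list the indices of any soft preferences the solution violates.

1. hero.x = 155  [hero.left = header.right + 11]
2. hero.y = 11  [header.top = hero.top]
3. hero.w = 129  [hero.w = toolbar.w]
4. hero.h = 68  [toolbar.top = hero.bottom + 15]

hero = (x=155, y=11, w=129, h=68)
violated soft preferences: none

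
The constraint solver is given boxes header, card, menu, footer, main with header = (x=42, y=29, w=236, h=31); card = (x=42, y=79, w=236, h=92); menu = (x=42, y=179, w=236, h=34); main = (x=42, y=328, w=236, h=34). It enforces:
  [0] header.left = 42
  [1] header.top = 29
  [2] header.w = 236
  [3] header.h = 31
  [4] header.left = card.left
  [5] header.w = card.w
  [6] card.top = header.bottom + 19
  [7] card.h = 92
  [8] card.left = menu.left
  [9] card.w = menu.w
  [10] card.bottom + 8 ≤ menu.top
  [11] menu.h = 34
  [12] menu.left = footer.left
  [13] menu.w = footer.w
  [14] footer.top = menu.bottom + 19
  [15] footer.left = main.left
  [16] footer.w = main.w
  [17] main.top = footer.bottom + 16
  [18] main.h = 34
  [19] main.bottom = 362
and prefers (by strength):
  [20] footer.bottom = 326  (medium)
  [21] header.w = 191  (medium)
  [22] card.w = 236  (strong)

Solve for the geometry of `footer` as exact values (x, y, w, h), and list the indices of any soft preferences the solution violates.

footer = (x=42, y=232, w=236, h=80)
violated soft preferences: 20, 21

1. footer.x = 42  [menu.left = footer.left]
2. footer.w = 236  [menu.w = footer.w]
3. footer.y = 232  [footer.top = menu.bottom + 19]
4. footer.h = 80  [main.top = footer.bottom + 16]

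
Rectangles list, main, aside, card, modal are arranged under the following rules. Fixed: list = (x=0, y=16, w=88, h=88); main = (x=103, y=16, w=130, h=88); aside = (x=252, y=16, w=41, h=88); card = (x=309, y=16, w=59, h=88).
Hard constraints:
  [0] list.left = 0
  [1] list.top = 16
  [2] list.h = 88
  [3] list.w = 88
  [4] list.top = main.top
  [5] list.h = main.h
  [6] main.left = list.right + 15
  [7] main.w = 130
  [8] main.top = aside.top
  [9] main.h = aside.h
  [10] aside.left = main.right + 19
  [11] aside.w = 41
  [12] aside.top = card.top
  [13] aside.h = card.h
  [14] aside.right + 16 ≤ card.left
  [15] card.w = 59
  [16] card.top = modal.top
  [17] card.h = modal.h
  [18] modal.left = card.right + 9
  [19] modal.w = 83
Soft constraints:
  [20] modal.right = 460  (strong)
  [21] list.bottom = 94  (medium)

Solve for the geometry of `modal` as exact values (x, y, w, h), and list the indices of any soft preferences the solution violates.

1. modal.y = 16  [card.top = modal.top]
2. modal.h = 88  [card.h = modal.h]
3. modal.x = 377  [modal.left = card.right + 9]
4. modal.w = 83  [modal.w = 83]

modal = (x=377, y=16, w=83, h=88)
violated soft preferences: 21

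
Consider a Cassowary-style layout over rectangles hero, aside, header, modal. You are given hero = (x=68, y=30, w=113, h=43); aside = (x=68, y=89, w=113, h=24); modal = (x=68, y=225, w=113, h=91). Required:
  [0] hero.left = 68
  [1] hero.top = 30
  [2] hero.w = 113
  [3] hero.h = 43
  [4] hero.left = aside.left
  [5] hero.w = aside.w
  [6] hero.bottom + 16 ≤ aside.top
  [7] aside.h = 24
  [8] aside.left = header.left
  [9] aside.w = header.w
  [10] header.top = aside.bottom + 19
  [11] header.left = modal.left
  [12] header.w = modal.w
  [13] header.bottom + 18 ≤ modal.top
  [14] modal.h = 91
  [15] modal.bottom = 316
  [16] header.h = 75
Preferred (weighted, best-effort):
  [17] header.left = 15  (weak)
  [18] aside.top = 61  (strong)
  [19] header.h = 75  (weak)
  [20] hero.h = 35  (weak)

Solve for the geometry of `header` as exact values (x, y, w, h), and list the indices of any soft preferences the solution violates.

1. header.x = 68  [aside.left = header.left]
2. header.w = 113  [aside.w = header.w]
3. header.y = 132  [header.top = aside.bottom + 19]
4. header.h = 75  [header.h = 75]

header = (x=68, y=132, w=113, h=75)
violated soft preferences: 17, 18, 20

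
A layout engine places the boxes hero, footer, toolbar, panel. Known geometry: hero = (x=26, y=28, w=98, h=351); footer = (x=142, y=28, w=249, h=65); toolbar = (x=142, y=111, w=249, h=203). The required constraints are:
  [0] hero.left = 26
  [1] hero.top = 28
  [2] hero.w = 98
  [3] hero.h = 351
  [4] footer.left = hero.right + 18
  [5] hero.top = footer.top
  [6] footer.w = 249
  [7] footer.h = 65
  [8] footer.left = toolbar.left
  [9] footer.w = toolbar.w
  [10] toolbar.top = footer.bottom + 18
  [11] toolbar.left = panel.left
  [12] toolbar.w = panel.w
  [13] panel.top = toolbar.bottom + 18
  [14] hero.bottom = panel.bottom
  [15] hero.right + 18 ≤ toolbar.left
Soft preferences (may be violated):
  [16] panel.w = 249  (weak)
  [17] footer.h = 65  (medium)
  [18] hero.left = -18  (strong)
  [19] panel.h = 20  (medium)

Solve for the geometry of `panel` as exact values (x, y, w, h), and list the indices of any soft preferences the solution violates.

1. panel.x = 142  [toolbar.left = panel.left]
2. panel.w = 249  [toolbar.w = panel.w]
3. panel.y = 332  [panel.top = toolbar.bottom + 18]
4. panel.h = 47  [hero.bottom = panel.bottom]

panel = (x=142, y=332, w=249, h=47)
violated soft preferences: 18, 19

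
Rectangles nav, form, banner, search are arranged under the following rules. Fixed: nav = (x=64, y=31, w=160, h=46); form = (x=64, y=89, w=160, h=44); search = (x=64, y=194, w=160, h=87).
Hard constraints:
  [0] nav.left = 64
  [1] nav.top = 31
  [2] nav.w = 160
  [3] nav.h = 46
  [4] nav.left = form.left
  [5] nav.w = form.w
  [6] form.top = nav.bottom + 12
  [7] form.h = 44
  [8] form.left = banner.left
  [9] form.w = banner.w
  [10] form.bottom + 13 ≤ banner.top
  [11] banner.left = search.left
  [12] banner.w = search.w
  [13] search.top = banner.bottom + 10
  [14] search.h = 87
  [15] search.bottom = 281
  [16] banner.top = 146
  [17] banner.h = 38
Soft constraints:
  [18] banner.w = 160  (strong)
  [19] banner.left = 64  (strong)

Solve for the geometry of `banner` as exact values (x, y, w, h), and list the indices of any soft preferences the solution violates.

1. banner.x = 64  [form.left = banner.left]
2. banner.w = 160  [form.w = banner.w]
3. banner.y = 146  [banner.top = 146]
4. banner.h = 38  [banner.h = 38]

banner = (x=64, y=146, w=160, h=38)
violated soft preferences: none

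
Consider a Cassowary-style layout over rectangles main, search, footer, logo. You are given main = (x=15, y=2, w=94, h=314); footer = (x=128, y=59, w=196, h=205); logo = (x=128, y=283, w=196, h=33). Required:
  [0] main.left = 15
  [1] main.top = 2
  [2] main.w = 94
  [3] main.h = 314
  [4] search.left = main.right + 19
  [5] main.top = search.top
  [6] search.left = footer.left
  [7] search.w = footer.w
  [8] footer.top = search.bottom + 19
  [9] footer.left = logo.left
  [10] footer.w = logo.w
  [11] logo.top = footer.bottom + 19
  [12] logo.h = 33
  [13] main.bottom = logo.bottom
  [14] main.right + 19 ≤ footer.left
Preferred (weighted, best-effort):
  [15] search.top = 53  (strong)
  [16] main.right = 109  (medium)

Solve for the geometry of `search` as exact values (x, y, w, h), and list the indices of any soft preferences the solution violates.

search = (x=128, y=2, w=196, h=38)
violated soft preferences: 15

1. search.x = 128  [search.left = main.right + 19]
2. search.y = 2  [main.top = search.top]
3. search.w = 196  [search.w = footer.w]
4. search.h = 38  [footer.top = search.bottom + 19]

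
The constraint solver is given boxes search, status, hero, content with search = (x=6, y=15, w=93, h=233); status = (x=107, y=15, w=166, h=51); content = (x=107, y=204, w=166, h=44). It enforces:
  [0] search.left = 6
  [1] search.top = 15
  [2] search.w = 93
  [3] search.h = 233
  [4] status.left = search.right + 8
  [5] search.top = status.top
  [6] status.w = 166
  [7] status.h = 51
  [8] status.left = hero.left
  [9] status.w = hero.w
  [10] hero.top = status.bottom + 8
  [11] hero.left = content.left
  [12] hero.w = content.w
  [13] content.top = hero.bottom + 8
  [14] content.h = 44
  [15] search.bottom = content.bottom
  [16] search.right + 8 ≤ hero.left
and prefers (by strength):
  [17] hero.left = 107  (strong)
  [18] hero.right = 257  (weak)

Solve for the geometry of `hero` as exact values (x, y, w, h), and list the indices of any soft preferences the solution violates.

1. hero.x = 107  [status.left = hero.left]
2. hero.w = 166  [status.w = hero.w]
3. hero.y = 74  [hero.top = status.bottom + 8]
4. hero.h = 122  [content.top = hero.bottom + 8]

hero = (x=107, y=74, w=166, h=122)
violated soft preferences: 18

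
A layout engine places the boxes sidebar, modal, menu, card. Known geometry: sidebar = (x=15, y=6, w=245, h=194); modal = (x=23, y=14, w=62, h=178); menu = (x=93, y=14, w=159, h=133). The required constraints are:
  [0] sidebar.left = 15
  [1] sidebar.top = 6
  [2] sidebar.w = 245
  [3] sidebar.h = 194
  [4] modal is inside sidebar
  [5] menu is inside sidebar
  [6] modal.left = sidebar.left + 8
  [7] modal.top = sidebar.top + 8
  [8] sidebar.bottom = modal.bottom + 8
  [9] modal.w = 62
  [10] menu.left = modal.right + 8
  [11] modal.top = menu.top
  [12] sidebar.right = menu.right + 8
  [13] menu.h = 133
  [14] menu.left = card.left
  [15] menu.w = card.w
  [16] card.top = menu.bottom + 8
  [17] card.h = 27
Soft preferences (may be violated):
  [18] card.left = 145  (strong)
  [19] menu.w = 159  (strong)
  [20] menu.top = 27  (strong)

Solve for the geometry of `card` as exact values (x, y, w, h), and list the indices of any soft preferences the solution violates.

1. card.x = 93  [menu.left = card.left]
2. card.w = 159  [menu.w = card.w]
3. card.y = 155  [card.top = menu.bottom + 8]
4. card.h = 27  [card.h = 27]

card = (x=93, y=155, w=159, h=27)
violated soft preferences: 18, 20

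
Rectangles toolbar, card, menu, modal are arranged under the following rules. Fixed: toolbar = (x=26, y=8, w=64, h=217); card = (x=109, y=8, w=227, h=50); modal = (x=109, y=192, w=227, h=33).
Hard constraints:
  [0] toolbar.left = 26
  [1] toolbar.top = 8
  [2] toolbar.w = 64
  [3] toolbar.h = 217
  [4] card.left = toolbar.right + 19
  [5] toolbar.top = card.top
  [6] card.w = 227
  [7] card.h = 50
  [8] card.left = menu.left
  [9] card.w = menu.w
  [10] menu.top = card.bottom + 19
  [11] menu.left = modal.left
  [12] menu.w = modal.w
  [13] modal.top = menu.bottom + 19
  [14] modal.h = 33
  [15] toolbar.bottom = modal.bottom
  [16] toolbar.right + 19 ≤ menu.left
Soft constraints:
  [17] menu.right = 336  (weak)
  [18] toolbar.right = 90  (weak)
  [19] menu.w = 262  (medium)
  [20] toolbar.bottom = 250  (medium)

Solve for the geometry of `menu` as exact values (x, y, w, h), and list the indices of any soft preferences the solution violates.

1. menu.x = 109  [card.left = menu.left]
2. menu.w = 227  [card.w = menu.w]
3. menu.y = 77  [menu.top = card.bottom + 19]
4. menu.h = 96  [modal.top = menu.bottom + 19]

menu = (x=109, y=77, w=227, h=96)
violated soft preferences: 19, 20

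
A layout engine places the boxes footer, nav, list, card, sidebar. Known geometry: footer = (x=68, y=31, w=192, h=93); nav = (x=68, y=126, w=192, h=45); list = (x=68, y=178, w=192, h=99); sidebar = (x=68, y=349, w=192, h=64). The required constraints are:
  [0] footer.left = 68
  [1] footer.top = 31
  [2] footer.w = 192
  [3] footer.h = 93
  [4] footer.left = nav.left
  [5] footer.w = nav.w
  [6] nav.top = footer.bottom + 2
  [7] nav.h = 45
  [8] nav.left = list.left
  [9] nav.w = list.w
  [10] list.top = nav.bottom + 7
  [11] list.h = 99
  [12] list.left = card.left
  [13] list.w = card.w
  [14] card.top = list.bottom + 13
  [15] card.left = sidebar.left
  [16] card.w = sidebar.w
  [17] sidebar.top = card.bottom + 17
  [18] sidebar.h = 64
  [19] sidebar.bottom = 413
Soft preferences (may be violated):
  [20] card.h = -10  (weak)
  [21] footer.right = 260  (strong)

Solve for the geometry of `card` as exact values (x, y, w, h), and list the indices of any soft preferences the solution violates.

1. card.x = 68  [list.left = card.left]
2. card.w = 192  [list.w = card.w]
3. card.y = 290  [card.top = list.bottom + 13]
4. card.h = 42  [sidebar.top = card.bottom + 17]

card = (x=68, y=290, w=192, h=42)
violated soft preferences: 20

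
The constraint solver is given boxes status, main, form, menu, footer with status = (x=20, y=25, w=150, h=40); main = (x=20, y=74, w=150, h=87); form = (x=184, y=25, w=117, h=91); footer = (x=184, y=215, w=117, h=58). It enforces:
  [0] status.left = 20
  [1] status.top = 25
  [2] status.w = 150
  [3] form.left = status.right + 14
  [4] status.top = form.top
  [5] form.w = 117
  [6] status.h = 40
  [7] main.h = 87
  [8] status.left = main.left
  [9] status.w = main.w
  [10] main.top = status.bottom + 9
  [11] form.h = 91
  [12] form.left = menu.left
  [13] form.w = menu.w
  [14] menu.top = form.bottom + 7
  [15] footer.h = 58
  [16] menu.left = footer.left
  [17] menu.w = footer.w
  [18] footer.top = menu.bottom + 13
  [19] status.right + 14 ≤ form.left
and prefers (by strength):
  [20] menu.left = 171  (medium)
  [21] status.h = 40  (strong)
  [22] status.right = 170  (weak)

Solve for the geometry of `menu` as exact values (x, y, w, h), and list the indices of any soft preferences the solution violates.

1. menu.x = 184  [form.left = menu.left]
2. menu.w = 117  [form.w = menu.w]
3. menu.y = 123  [menu.top = form.bottom + 7]
4. menu.h = 79  [footer.top = menu.bottom + 13]

menu = (x=184, y=123, w=117, h=79)
violated soft preferences: 20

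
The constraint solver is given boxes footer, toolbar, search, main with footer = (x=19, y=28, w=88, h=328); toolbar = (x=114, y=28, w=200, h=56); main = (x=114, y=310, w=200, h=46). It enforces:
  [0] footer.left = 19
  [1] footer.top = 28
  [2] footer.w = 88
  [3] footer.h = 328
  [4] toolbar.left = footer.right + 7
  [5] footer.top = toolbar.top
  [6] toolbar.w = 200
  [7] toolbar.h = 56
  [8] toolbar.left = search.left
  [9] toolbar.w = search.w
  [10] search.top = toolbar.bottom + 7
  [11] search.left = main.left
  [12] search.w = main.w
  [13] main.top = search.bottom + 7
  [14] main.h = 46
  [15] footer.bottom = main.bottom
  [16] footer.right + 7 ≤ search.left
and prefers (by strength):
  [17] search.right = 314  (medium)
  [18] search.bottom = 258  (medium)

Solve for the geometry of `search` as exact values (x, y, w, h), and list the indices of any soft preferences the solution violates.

search = (x=114, y=91, w=200, h=212)
violated soft preferences: 18

1. search.x = 114  [toolbar.left = search.left]
2. search.w = 200  [toolbar.w = search.w]
3. search.y = 91  [search.top = toolbar.bottom + 7]
4. search.h = 212  [main.top = search.bottom + 7]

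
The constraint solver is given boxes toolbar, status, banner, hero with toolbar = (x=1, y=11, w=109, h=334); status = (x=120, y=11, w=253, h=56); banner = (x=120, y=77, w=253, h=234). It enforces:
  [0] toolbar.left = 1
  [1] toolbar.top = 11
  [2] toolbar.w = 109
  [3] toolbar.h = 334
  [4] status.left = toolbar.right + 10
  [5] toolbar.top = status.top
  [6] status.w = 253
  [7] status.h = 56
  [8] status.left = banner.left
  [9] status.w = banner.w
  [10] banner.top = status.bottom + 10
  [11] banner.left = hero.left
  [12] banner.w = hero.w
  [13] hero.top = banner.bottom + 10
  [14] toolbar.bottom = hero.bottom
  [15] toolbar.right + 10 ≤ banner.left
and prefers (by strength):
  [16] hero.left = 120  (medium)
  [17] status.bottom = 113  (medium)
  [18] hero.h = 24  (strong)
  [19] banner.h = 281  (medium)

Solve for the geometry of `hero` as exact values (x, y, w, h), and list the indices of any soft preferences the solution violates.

hero = (x=120, y=321, w=253, h=24)
violated soft preferences: 17, 19

1. hero.x = 120  [banner.left = hero.left]
2. hero.w = 253  [banner.w = hero.w]
3. hero.y = 321  [hero.top = banner.bottom + 10]
4. hero.h = 24  [toolbar.bottom = hero.bottom]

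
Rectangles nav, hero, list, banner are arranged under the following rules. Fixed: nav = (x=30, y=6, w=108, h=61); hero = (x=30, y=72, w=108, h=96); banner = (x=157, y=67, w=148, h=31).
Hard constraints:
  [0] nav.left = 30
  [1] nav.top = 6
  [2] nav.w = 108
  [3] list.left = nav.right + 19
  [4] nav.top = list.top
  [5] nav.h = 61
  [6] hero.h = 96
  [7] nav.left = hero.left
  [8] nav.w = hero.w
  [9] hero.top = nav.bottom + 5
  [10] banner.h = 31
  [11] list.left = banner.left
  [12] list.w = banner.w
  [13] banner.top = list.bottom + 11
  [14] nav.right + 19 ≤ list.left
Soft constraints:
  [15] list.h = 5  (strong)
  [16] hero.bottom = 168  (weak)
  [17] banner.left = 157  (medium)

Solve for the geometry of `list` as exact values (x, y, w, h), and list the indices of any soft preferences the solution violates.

1. list.x = 157  [list.left = nav.right + 19]
2. list.y = 6  [nav.top = list.top]
3. list.w = 148  [list.w = banner.w]
4. list.h = 50  [banner.top = list.bottom + 11]

list = (x=157, y=6, w=148, h=50)
violated soft preferences: 15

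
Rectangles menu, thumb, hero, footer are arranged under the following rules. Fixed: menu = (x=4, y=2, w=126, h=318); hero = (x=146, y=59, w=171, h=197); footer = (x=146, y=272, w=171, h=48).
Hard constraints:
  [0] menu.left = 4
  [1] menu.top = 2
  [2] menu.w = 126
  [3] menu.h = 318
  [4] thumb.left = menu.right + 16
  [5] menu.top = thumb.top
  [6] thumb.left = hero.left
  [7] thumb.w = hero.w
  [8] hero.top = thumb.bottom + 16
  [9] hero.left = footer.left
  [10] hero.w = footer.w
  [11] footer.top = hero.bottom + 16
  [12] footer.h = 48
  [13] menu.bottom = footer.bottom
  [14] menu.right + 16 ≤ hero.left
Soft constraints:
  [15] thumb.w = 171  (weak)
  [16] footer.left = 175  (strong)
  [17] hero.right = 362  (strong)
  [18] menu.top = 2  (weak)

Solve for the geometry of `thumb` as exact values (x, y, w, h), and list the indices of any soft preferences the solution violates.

thumb = (x=146, y=2, w=171, h=41)
violated soft preferences: 16, 17

1. thumb.x = 146  [thumb.left = menu.right + 16]
2. thumb.y = 2  [menu.top = thumb.top]
3. thumb.w = 171  [thumb.w = hero.w]
4. thumb.h = 41  [hero.top = thumb.bottom + 16]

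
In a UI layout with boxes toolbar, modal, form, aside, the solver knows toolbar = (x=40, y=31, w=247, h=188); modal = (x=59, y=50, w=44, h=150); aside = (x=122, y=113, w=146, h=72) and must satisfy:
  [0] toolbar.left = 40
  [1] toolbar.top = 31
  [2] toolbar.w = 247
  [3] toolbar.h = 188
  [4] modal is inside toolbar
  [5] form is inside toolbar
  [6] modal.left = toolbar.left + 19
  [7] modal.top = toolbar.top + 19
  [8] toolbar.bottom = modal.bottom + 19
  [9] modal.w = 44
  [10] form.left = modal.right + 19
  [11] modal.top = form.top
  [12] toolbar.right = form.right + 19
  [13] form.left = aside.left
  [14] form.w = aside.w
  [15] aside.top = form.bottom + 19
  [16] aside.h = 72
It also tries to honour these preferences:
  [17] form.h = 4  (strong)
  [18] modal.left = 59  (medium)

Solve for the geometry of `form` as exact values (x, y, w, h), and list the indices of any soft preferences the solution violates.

form = (x=122, y=50, w=146, h=44)
violated soft preferences: 17

1. form.x = 122  [form.left = modal.right + 19]
2. form.y = 50  [modal.top = form.top]
3. form.w = 146  [toolbar.right = form.right + 19]
4. form.h = 44  [aside.top = form.bottom + 19]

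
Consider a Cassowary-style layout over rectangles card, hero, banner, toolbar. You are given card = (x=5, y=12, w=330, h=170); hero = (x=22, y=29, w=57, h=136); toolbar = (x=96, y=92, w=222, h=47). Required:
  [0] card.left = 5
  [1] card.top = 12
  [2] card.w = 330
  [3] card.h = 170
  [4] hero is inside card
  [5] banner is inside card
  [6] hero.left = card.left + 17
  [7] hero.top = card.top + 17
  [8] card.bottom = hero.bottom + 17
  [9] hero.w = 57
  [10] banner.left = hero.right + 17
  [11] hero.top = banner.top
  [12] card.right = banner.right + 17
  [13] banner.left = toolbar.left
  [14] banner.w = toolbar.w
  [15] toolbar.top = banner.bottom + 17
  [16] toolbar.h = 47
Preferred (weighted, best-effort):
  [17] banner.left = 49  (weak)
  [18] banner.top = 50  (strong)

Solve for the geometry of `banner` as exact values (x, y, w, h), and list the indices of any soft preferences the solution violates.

banner = (x=96, y=29, w=222, h=46)
violated soft preferences: 17, 18

1. banner.x = 96  [banner.left = hero.right + 17]
2. banner.y = 29  [hero.top = banner.top]
3. banner.w = 222  [card.right = banner.right + 17]
4. banner.h = 46  [toolbar.top = banner.bottom + 17]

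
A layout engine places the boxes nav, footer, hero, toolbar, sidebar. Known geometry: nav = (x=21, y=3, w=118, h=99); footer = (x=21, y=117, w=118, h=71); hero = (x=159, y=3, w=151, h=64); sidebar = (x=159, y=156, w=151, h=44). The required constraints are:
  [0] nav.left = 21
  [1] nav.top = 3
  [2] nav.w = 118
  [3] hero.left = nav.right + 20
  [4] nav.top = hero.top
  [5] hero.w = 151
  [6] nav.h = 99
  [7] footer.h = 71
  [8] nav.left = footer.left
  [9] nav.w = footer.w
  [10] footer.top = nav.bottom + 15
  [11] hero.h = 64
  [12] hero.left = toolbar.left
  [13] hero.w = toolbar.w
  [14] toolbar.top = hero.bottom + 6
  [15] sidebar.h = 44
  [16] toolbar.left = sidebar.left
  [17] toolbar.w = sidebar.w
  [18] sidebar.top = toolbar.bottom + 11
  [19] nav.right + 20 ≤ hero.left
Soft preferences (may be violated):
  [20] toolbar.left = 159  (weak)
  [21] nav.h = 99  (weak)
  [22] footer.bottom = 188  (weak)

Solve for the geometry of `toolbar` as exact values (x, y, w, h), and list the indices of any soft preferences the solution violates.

1. toolbar.x = 159  [hero.left = toolbar.left]
2. toolbar.w = 151  [hero.w = toolbar.w]
3. toolbar.y = 73  [toolbar.top = hero.bottom + 6]
4. toolbar.h = 72  [sidebar.top = toolbar.bottom + 11]

toolbar = (x=159, y=73, w=151, h=72)
violated soft preferences: none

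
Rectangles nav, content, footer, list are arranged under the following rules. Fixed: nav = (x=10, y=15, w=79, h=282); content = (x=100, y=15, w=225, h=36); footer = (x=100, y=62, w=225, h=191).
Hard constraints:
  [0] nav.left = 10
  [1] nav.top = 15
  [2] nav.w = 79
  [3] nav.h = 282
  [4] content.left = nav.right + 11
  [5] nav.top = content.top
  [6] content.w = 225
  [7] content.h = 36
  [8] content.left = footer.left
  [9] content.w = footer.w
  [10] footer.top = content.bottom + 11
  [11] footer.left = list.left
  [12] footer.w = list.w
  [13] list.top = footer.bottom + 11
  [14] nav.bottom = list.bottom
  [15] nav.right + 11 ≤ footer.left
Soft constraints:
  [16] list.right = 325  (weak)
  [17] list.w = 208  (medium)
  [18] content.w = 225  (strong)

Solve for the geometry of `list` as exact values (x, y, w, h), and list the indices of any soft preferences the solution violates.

list = (x=100, y=264, w=225, h=33)
violated soft preferences: 17

1. list.x = 100  [footer.left = list.left]
2. list.w = 225  [footer.w = list.w]
3. list.y = 264  [list.top = footer.bottom + 11]
4. list.h = 33  [nav.bottom = list.bottom]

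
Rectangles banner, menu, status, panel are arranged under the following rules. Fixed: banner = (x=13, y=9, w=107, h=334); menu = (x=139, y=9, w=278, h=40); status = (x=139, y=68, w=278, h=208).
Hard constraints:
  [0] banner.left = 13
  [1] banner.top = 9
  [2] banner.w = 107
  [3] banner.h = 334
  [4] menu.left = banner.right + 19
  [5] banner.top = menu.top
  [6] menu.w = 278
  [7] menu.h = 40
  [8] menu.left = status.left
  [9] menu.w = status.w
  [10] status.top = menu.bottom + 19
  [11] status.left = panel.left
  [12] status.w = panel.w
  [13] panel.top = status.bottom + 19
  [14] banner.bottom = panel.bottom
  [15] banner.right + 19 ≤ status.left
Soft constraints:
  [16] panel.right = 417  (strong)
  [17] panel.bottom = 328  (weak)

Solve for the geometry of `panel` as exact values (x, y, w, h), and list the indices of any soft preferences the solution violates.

panel = (x=139, y=295, w=278, h=48)
violated soft preferences: 17

1. panel.x = 139  [status.left = panel.left]
2. panel.w = 278  [status.w = panel.w]
3. panel.y = 295  [panel.top = status.bottom + 19]
4. panel.h = 48  [banner.bottom = panel.bottom]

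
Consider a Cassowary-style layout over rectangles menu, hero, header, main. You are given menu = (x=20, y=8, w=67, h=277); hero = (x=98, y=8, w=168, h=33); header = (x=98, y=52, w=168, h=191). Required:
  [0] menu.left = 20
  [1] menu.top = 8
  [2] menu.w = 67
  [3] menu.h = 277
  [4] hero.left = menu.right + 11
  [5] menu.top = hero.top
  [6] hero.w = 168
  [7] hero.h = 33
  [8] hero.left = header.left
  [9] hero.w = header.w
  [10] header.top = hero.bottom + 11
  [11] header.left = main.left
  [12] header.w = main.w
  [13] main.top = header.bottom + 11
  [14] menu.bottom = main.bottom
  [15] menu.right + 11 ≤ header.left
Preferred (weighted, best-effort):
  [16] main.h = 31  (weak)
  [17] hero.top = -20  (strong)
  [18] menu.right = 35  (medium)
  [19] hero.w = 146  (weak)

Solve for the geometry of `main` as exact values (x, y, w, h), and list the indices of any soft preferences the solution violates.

main = (x=98, y=254, w=168, h=31)
violated soft preferences: 17, 18, 19

1. main.x = 98  [header.left = main.left]
2. main.w = 168  [header.w = main.w]
3. main.y = 254  [main.top = header.bottom + 11]
4. main.h = 31  [menu.bottom = main.bottom]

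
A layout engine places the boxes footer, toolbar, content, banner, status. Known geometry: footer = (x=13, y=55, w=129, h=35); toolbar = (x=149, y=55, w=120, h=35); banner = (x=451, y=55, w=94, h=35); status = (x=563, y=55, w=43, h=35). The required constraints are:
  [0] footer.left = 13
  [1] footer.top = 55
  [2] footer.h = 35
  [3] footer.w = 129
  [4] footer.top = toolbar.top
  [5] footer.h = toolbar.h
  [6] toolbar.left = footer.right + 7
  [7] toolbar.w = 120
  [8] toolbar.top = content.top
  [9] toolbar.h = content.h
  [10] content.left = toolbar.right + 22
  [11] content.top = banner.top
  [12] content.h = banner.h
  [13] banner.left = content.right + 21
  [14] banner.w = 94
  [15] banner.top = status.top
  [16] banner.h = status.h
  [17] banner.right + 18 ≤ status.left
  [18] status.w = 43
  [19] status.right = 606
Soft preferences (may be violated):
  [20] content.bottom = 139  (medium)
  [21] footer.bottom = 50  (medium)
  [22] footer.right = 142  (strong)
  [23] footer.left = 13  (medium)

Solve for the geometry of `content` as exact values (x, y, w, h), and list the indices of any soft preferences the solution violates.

content = (x=291, y=55, w=139, h=35)
violated soft preferences: 20, 21

1. content.y = 55  [toolbar.top = content.top]
2. content.h = 35  [toolbar.h = content.h]
3. content.x = 291  [content.left = toolbar.right + 22]
4. content.w = 139  [banner.left = content.right + 21]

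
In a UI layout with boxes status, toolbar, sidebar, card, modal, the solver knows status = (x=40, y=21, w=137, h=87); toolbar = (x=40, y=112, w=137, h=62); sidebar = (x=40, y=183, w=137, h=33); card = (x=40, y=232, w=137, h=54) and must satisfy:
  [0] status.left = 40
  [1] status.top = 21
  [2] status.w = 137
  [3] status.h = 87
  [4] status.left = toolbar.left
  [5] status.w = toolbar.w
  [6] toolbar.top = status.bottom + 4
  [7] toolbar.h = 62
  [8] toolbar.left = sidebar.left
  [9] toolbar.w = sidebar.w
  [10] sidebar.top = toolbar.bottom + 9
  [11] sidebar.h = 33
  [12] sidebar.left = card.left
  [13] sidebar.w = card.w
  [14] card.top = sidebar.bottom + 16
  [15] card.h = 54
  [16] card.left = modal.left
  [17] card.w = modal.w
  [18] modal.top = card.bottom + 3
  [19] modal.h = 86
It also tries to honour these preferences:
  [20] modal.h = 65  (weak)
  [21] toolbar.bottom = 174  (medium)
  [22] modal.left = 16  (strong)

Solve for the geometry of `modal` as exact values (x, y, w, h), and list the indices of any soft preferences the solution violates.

1. modal.x = 40  [card.left = modal.left]
2. modal.w = 137  [card.w = modal.w]
3. modal.y = 289  [modal.top = card.bottom + 3]
4. modal.h = 86  [modal.h = 86]

modal = (x=40, y=289, w=137, h=86)
violated soft preferences: 20, 22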